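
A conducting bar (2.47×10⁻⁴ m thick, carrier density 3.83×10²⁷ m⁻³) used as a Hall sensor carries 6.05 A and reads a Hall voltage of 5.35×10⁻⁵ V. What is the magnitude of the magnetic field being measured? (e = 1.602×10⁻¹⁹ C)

B ≈ 1.34 T

From V_H = IB/(n e t), B = V_H n e t / I.
B = (5.35×10⁻⁵)(3.83×10²⁷)(1.602×10⁻¹⁹)(2.47×10⁻⁴)/6.05 ≈ 1.34 T.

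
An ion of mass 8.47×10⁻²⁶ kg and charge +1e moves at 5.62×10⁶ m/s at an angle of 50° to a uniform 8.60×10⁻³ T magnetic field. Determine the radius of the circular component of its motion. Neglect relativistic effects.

r ≈ 265 m

v⊥ = v sinθ = 5.62×10⁶·sin50° ≈ 4.305×10⁶ m/s.
r = m v⊥/(|q|B) = (8.47×10⁻²⁶)(4.305×10⁶)/((1.602×10⁻¹⁹)(8.60×10⁻³)) ≈ 265 m.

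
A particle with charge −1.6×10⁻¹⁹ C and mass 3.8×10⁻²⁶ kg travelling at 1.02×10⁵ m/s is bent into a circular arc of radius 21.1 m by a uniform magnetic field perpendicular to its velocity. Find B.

B ≈ 1.15×10⁻³ T

From |q|vB = mv²/r, B = mv/(|q|r).
B = (3.8×10⁻²⁶)(1.02×10⁵)/((1.6×10⁻¹⁹)(21.1)) ≈ 1.15×10⁻³ T.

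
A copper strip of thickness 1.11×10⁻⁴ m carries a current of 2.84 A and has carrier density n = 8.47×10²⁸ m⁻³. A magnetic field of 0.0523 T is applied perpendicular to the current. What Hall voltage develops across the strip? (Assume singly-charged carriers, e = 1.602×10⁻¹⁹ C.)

V_H = IB/(n e t).
V_H = (2.84)(0.0523)/((8.47×10²⁸)(1.602×10⁻¹⁹)(1.11×10⁻⁴)) ≈ 9.86×10⁻⁸ V.

V_H ≈ 9.86×10⁻⁸ V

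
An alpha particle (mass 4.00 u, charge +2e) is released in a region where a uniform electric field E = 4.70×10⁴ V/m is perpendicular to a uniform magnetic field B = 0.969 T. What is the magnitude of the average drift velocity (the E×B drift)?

v_d ≈ 4.85×10⁴ m/s

In crossed fields the guiding centre drifts at v_d = |E×B|/B² = E/B, independent of charge and mass.
v_d = 4.70×10⁴/0.969 = 4.85×10⁴ m/s.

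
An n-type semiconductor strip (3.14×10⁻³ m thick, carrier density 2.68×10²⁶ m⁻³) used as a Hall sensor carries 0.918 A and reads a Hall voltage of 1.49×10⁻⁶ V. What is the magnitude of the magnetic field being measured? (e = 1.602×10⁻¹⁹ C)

From V_H = IB/(n e t), B = V_H n e t / I.
B = (1.49×10⁻⁶)(2.68×10²⁶)(1.602×10⁻¹⁹)(3.14×10⁻³)/0.918 ≈ 0.219 T.

B ≈ 0.219 T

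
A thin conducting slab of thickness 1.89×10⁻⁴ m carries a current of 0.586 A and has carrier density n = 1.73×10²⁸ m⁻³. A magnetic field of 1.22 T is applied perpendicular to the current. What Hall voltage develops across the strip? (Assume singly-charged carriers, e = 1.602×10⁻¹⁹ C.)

V_H ≈ 1.36×10⁻⁶ V

V_H = IB/(n e t).
V_H = (0.586)(1.22)/((1.73×10²⁸)(1.602×10⁻¹⁹)(1.89×10⁻⁴)) ≈ 1.36×10⁻⁶ V.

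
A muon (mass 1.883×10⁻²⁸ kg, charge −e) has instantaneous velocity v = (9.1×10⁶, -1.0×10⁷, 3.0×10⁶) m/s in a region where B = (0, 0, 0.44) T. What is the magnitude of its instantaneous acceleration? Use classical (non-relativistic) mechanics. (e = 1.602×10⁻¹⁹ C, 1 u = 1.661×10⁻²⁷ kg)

v×B = (-4.40×10⁶, -4.00×10⁶, 0) N/C.
F = q v×B = (−1.602×10⁻¹⁹ C)·(-4.40×10⁶, -4.00×10⁶, 0) = (7.05×10⁻¹³, 6.41×10⁻¹³, 0) N.
|a| = |F|/m = 9.530×10⁻¹³/1.883×10⁻²⁸ ≈ 5.06×10¹⁵ m/s².

|a| ≈ 5.06×10¹⁵ m/s²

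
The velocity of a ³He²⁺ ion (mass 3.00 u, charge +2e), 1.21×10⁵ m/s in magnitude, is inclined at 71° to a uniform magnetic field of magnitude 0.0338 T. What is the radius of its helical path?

r ≈ 0.0526 m

v⊥ = v sinθ = 1.21×10⁵·sin71° ≈ 1.144×10⁵ m/s.
r = m v⊥/(|q|B) = (4.983×10⁻²⁷)(1.144×10⁵)/((3.204×10⁻¹⁹)(0.0338)) ≈ 0.0526 m.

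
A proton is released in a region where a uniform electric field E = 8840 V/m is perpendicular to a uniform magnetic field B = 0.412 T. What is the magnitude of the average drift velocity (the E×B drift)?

The steady drift has the magnetic force balancing the electric force, so v_d = E/B.
v_d = 8840/0.412 = 2.15×10⁴ m/s.

v_d ≈ 2.15×10⁴ m/s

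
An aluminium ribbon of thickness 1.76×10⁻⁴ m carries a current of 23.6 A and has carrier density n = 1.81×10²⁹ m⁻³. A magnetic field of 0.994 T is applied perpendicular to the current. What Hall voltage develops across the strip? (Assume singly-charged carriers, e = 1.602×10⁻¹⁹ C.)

V_H ≈ 4.60×10⁻⁶ V

V_H = IB/(n e t).
V_H = (23.6)(0.994)/((1.81×10²⁹)(1.602×10⁻¹⁹)(1.76×10⁻⁴)) ≈ 4.60×10⁻⁶ V.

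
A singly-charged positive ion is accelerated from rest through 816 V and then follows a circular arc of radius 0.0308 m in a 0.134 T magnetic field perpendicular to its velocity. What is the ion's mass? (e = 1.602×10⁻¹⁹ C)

Combine |q|V = ½mv² and r = mv/(|q|B): eliminate v to get m = qB²r²/(2V).
m = (1.602×10⁻¹⁹)(0.134)²(0.0308)²/(2·816) ≈ 1.67×10⁻²⁷ kg.

m ≈ 1.67×10⁻²⁷ kg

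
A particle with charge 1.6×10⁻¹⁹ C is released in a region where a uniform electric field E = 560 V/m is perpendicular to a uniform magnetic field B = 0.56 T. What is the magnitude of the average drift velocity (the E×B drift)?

v_d ≈ 1000 m/s

The steady drift has the magnetic force balancing the electric force, so v_d = E/B.
v_d = 560/0.56 = 1000 m/s.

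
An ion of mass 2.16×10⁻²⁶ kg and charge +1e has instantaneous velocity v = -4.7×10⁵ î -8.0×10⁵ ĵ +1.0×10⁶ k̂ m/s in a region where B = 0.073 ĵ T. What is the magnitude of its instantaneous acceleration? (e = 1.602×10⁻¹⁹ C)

|a| ≈ 5.98×10¹¹ m/s²

v×B = (-7.30×10⁴, 0, -3.43×10⁴) N/C.
F = q v×B = (1.602×10⁻¹⁹ C)·(-7.30×10⁴, 0, -3.43×10⁴) = (-1.17×10⁻¹⁴, 0, -5.50×10⁻¹⁵) N.
|a| = |F|/m = 1.292×10⁻¹⁴/2.16×10⁻²⁶ ≈ 5.98×10¹¹ m/s².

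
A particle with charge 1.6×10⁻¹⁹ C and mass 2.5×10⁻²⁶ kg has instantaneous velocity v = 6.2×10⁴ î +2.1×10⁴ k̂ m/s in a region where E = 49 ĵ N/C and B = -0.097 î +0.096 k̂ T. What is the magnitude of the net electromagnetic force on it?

v×B = (0, -7990, 0) N/C.
E + v×B = (0, -7940, 0) N/C.
F = q(E + v×B) = (1.6×10⁻¹⁹ C)·(0, -7940, 0) = (0, -1.27×10⁻¹⁵, 0) N.
|F| = 1.27×10⁻¹⁵ N.

|F| ≈ 1.27×10⁻¹⁵ N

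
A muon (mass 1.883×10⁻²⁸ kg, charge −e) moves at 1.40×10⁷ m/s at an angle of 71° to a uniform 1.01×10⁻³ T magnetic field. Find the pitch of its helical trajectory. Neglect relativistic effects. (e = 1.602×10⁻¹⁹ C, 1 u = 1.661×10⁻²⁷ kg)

p ≈ 33.3 m

v∥ = v cosθ = 1.40×10⁷·cos71° ≈ 4.558×10⁶ m/s.
T = 2πm/(|q|B) = 2π(1.883×10⁻²⁸)/((1.602×10⁻¹⁹)(1.01×10⁻³)) ≈ 7.312×10⁻⁶ s.
pitch = v∥ T = (4.558×10⁶)(7.312×10⁻⁶) ≈ 33.3 m.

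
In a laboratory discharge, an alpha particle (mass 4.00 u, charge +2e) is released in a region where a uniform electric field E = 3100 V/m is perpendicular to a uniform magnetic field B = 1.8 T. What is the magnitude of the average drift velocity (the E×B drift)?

v_d ≈ 1700 m/s

The E×B drift speed is v_d = E/B.
v_d = 3100/1.8 = 1700 m/s.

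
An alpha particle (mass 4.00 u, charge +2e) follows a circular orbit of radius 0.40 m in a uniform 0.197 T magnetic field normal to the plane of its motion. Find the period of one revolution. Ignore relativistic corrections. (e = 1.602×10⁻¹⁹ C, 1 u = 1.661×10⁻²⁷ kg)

The cyclotron period depends only on m, q, B: T = 2πm/(|q|B).
T = 2π(6.644×10⁻²⁷)/((3.204×10⁻¹⁹)(0.197)) ≈ 6.61×10⁻⁷ s.

T ≈ 6.61×10⁻⁷ s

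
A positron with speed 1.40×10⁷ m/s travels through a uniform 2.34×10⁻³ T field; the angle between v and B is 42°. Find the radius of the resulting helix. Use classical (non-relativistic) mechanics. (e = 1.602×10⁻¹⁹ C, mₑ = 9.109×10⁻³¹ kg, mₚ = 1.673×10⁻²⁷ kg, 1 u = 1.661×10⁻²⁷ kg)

v⊥ = v sinθ = 1.40×10⁷·sin42° ≈ 9.368×10⁶ m/s.
r = m v⊥/(|q|B) = (9.109×10⁻³¹)(9.368×10⁶)/((1.602×10⁻¹⁹)(2.34×10⁻³)) ≈ 0.0228 m.

r ≈ 0.0228 m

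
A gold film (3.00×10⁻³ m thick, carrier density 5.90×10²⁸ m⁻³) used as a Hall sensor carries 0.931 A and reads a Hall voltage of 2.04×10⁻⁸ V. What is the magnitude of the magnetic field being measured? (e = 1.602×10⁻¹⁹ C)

B ≈ 0.621 T

From V_H = IB/(n e t), B = V_H n e t / I.
B = (2.04×10⁻⁸)(5.90×10²⁸)(1.602×10⁻¹⁹)(3.00×10⁻³)/0.931 ≈ 0.621 T.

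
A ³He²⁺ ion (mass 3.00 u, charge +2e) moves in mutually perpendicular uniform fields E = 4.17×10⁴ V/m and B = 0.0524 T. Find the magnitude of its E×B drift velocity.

The steady drift has the magnetic force balancing the electric force, so v_d = E/B.
v_d = 4.17×10⁴/0.0524 = 7.96×10⁵ m/s.

v_d ≈ 7.96×10⁵ m/s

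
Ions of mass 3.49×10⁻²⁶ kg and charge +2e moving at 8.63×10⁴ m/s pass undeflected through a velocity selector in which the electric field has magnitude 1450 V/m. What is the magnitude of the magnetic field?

Balance of forces in the selector: qE = qvB ⇒ B = E/v.
B = 1450/8.63×10⁴ = 0.0168 T.

B = 0.0168 T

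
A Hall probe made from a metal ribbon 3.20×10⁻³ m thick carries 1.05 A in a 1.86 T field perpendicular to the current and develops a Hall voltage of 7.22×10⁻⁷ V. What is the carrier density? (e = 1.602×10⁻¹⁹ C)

From V_H = IB/(n e t), n = IB/(V_H e t).
n = (1.05)(1.86)/((7.22×10⁻⁷)(1.602×10⁻¹⁹)(3.20×10⁻³)) ≈ 5.28×10²⁷ m⁻³.

n ≈ 5.28×10²⁷ m⁻³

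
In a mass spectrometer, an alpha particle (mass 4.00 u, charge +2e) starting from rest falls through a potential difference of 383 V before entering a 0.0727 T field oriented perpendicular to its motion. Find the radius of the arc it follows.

Acceleration: |q|V = ½mv² ⇒ v = √(2|q|V/m) = √(2·3.204×10⁻¹⁹·383/6.644×10⁻²⁷) ≈ 1.922×10⁵ m/s.
In the field: r = mv/(|q|B) = (6.644×10⁻²⁷)(1.922×10⁵)/((3.204×10⁻¹⁹)(0.0727)) ≈ 0.0548 m.

r ≈ 0.0548 m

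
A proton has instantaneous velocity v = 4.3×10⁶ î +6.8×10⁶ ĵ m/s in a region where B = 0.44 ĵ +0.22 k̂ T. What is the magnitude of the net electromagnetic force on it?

|F| ≈ 4.15×10⁻¹³ N

v×B = (1.50×10⁶, -9.46×10⁵, 1.89×10⁶) N/C.
F = q v×B = (1.602×10⁻¹⁹ C)·(1.50×10⁶, -9.46×10⁵, 1.89×10⁶) = (2.40×10⁻¹³, -1.52×10⁻¹³, 3.03×10⁻¹³) N.
|F| = 4.15×10⁻¹³ N.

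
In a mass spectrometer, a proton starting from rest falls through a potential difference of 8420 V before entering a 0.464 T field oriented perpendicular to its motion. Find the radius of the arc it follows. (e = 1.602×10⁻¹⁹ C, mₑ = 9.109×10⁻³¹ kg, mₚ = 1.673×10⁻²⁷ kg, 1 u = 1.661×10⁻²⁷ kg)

r ≈ 0.0286 m

Acceleration: |q|V = ½mv² ⇒ v = √(2|q|V/m) = √(2·1.602×10⁻¹⁹·8420/1.673×10⁻²⁷) ≈ 1.270×10⁶ m/s.
In the field: r = mv/(|q|B) = (1.673×10⁻²⁷)(1.270×10⁶)/((1.602×10⁻¹⁹)(0.464)) ≈ 0.0286 m.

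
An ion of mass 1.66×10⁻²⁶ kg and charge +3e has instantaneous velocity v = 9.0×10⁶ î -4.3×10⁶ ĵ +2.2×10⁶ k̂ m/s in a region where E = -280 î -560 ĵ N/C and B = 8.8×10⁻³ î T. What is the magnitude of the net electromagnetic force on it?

v×B = (0, 1.94×10⁴, 3.78×10⁴) N/C.
E + v×B = (-280, 1.88×10⁴, 3.78×10⁴) N/C.
F = q(E + v×B) = (4.806×10⁻¹⁹ C)·(-280, 1.88×10⁴, 3.78×10⁴) = (-1.35×10⁻¹⁶, 9.04×10⁻¹⁵, 1.82×10⁻¹⁴) N.
|F| = 2.03×10⁻¹⁴ N.

|F| ≈ 2.03×10⁻¹⁴ N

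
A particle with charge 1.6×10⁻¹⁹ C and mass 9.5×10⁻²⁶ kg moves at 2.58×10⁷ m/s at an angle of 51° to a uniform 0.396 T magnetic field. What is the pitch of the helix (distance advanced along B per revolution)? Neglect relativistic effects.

p ≈ 153 m

v∥ = v cosθ = 2.58×10⁷·cos51° ≈ 1.624×10⁷ m/s.
T = 2πm/(|q|B) = 2π(9.5×10⁻²⁶)/((1.6×10⁻¹⁹)(0.396)) ≈ 9.421×10⁻⁶ s.
pitch = v∥ T = (1.624×10⁷)(9.421×10⁻⁶) ≈ 153 m.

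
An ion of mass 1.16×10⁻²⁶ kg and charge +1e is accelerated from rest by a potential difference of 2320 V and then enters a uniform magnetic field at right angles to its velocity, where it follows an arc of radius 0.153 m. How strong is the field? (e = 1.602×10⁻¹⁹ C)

B ≈ 0.120 T

v = √(2|q|V/m) = √(2·1.602×10⁻¹⁹·2320/1.16×10⁻²⁶) ≈ 2.531×10⁵ m/s.
B = mv/(|q|r) = (1.16×10⁻²⁶)(2.531×10⁵)/((1.602×10⁻¹⁹)(0.153)) ≈ 0.120 T.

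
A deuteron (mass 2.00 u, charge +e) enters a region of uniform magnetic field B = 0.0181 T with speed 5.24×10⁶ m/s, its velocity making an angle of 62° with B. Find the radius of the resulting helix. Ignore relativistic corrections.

r ≈ 5.30 m

v⊥ = v sinθ = 5.24×10⁶·sin62° ≈ 4.627×10⁶ m/s.
r = m v⊥/(|q|B) = (3.322×10⁻²⁷)(4.627×10⁶)/((1.602×10⁻¹⁹)(0.0181)) ≈ 5.30 m.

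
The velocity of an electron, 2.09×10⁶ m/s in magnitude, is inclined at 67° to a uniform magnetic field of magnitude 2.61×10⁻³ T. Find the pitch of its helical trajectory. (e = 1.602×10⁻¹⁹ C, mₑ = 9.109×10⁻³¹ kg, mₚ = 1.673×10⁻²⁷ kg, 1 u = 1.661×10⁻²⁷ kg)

v∥ = v cosθ = 2.09×10⁶·cos67° ≈ 8.166×10⁵ m/s.
T = 2πm/(|q|B) = 2π(9.109×10⁻³¹)/((1.602×10⁻¹⁹)(2.61×10⁻³)) ≈ 1.369×10⁻⁸ s.
pitch = v∥ T = (8.166×10⁵)(1.369×10⁻⁸) ≈ 0.0112 m.

p ≈ 0.0112 m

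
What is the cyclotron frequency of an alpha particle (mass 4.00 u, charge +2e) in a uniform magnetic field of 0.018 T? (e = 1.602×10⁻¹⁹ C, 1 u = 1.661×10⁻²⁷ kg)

f ≈ 1.4×10⁵ Hz

f = |q|B/(2πm).
f = (3.204×10⁻¹⁹)(0.018)/(2π·6.644×10⁻²⁷) ≈ 1.4×10⁵ Hz.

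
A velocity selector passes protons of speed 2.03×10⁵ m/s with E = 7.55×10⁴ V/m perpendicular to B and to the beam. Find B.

Balance of forces in the selector: qE = qvB ⇒ B = E/v.
B = 7.55×10⁴/2.03×10⁵ = 0.372 T.

B = 0.372 T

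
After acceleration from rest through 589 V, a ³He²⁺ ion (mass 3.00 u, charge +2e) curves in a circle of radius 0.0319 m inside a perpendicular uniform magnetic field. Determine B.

B ≈ 0.134 T

v = √(2|q|V/m) = √(2·3.204×10⁻¹⁹·589/4.983×10⁻²⁷) ≈ 2.752×10⁵ m/s.
B = mv/(|q|r) = (4.983×10⁻²⁷)(2.752×10⁵)/((3.204×10⁻¹⁹)(0.0319)) ≈ 0.134 T.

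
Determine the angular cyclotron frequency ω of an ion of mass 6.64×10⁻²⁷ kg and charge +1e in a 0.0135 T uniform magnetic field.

ω = |q|B/m.
ω = (1.602×10⁻¹⁹)(0.0135)/6.64×10⁻²⁷ ≈ 3.26×10⁵ rad/s.

ω ≈ 3.26×10⁵ rad/s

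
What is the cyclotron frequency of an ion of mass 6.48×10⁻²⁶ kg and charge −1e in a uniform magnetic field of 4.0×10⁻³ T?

f = |q|B/(2πm).
f = (1.602×10⁻¹⁹)(4.0×10⁻³)/(2π·6.48×10⁻²⁶) ≈ 1600 Hz.

f ≈ 1600 Hz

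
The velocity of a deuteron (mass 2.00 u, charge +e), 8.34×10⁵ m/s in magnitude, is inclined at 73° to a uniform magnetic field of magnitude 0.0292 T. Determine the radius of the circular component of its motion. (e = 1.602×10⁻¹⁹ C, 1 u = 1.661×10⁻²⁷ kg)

r ≈ 0.566 m

v⊥ = v sinθ = 8.34×10⁵·sin73° ≈ 7.976×10⁵ m/s.
r = m v⊥/(|q|B) = (3.322×10⁻²⁷)(7.976×10⁵)/((1.602×10⁻¹⁹)(0.0292)) ≈ 0.566 m.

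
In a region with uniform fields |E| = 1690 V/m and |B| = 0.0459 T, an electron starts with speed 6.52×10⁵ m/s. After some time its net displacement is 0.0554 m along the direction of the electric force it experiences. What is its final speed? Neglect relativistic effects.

B does no work; ΔKE = |q|E d.
½mv_f² = ½mv₀² + |q|Ed = ½(9.109×10⁻³¹)(6.52×10⁵)² + (1.602×10⁻¹⁹)(1690)(0.0554) ≈ 1.936×10⁻¹⁹ J + 1.500×10⁻¹⁷ J ≈ 1.519×10⁻¹⁷ J.
v_f = √(2·1.519×10⁻¹⁷/9.109×10⁻³¹) ≈ 5.78×10⁶ m/s.

v_f ≈ 5.78×10⁶ m/s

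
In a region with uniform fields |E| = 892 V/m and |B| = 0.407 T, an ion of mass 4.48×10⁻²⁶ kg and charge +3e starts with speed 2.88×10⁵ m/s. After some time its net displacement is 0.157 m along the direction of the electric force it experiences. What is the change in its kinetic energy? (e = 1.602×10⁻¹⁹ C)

The magnetic force is always ⟂ v and does no work; only the electric force changes KE.
ΔKE = F_E · d = |q|E d = (4.806×10⁻¹⁹)(892)(0.157) ≈ 6.73×10⁻¹⁷ J.

ΔKE ≈ 6.73×10⁻¹⁷ J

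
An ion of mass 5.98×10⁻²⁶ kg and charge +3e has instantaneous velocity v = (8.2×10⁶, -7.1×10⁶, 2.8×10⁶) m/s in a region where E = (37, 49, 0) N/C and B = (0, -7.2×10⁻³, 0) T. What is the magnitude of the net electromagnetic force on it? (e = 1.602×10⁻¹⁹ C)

v×B = (2.02×10⁴, 0, -5.90×10⁴) N/C.
E + v×B = (2.02×10⁴, 49.0, -5.90×10⁴) N/C.
F = q(E + v×B) = (4.806×10⁻¹⁹ C)·(2.02×10⁴, 49.0, -5.90×10⁴) = (9.71×10⁻¹⁵, 2.35×10⁻¹⁷, -2.84×10⁻¹⁴) N.
|F| = 3.00×10⁻¹⁴ N.

|F| ≈ 3.00×10⁻¹⁴ N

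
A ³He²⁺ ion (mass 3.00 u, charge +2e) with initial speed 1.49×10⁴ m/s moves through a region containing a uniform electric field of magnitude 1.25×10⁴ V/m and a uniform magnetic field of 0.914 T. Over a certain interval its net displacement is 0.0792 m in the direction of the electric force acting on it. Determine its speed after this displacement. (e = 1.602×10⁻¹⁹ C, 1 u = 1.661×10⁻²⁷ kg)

v_f ≈ 3.57×10⁵ m/s

B does no work; ΔKE = |q|E d.
½mv_f² = ½mv₀² + |q|Ed = ½(4.983×10⁻²⁷)(1.49×10⁴)² + (3.204×10⁻¹⁹)(1.25×10⁴)(0.0792) ≈ 5.531×10⁻¹⁹ J + 3.172×10⁻¹⁶ J ≈ 3.177×10⁻¹⁶ J.
v_f = √(2·3.177×10⁻¹⁶/4.983×10⁻²⁷) ≈ 3.57×10⁵ m/s.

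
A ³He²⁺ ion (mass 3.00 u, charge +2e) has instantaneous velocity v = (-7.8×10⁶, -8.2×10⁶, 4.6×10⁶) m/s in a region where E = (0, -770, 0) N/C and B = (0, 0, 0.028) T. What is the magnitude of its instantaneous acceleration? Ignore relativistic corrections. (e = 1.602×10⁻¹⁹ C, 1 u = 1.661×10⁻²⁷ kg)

v×B = (-2.30×10⁵, 2.18×10⁵, 0) N/C.
E + v×B = (-2.30×10⁵, 2.18×10⁵, 0) N/C.
F = q(E + v×B) = (3.204×10⁻¹⁹ C)·(-2.30×10⁵, 2.18×10⁵, 0) = (-7.36×10⁻¹⁴, 6.97×10⁻¹⁴, 0) N.
|a| = |F|/m = 1.014×10⁻¹³/4.983×10⁻²⁷ ≈ 2.03×10¹³ m/s².

|a| ≈ 2.03×10¹³ m/s²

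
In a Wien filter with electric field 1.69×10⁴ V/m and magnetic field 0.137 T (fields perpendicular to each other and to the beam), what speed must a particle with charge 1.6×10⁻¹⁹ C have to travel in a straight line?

v = 1.23×10⁵ m/s

For undeflected motion the electric and magnetic forces balance: qE = qvB.
v = E/B = 1.69×10⁴/0.137 = 1.23×10⁵ m/s.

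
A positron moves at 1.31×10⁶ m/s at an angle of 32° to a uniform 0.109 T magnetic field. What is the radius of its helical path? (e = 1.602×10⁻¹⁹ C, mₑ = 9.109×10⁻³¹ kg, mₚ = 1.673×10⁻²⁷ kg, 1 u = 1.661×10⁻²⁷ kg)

r ≈ 3.62×10⁻⁵ m

v⊥ = v sinθ = 1.31×10⁶·sin32° ≈ 6.942×10⁵ m/s.
r = m v⊥/(|q|B) = (9.109×10⁻³¹)(6.942×10⁵)/((1.602×10⁻¹⁹)(0.109)) ≈ 3.62×10⁻⁵ m.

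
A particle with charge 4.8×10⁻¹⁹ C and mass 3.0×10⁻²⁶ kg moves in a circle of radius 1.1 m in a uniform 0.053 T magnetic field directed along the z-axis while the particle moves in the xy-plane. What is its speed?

v ≈ 9.3×10⁵ m/s

From |q|vB = mv²/r, v = |q|Br/m.
v = (4.8×10⁻¹⁹)(0.053)(1.1)/3.0×10⁻²⁶ ≈ 9.3×10⁵ m/s.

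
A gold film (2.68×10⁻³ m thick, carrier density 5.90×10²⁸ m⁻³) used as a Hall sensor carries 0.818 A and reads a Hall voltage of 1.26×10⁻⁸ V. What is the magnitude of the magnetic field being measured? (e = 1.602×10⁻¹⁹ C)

From V_H = IB/(n e t), B = V_H n e t / I.
B = (1.26×10⁻⁸)(5.90×10²⁸)(1.602×10⁻¹⁹)(2.68×10⁻³)/0.818 ≈ 0.390 T.

B ≈ 0.390 T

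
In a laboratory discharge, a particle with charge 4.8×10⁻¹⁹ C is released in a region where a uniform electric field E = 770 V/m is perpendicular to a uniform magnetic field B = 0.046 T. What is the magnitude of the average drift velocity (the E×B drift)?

v_d ≈ 1.7×10⁴ m/s

The E×B drift speed is v_d = E/B.
v_d = 770/0.046 = 1.7×10⁴ m/s.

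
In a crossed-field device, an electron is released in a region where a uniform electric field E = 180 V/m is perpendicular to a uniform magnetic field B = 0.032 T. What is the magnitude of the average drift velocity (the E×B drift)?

The E×B drift speed is v_d = E/B.
v_d = 180/0.032 = 5600 m/s.

v_d ≈ 5600 m/s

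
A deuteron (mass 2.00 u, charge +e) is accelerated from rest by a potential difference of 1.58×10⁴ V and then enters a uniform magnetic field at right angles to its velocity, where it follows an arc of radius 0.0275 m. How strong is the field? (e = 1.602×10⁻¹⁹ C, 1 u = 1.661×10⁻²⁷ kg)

v = √(2|q|V/m) = √(2·1.602×10⁻¹⁹·1.58×10⁴/3.322×10⁻²⁷) ≈ 1.234×10⁶ m/s.
B = mv/(|q|r) = (3.322×10⁻²⁷)(1.234×10⁶)/((1.602×10⁻¹⁹)(0.0275)) ≈ 0.931 T.

B ≈ 0.931 T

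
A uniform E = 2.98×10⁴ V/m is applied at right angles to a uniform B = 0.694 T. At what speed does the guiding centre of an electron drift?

In crossed fields the guiding centre drifts at v_d = |E×B|/B² = E/B, independent of charge and mass.
v_d = 2.98×10⁴/0.694 = 4.29×10⁴ m/s.

v_d ≈ 4.29×10⁴ m/s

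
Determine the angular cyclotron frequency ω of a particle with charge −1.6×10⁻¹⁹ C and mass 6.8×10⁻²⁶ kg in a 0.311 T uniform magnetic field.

ω = |q|B/m.
ω = (1.6×10⁻¹⁹)(0.311)/6.8×10⁻²⁶ ≈ 7.32×10⁵ rad/s.

ω ≈ 7.32×10⁵ rad/s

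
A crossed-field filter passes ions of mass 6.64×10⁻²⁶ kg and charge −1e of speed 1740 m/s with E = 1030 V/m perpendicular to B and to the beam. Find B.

Balance of forces in the selector: qE = qvB ⇒ B = E/v.
B = 1030/1740 = 0.592 T.

B = 0.592 T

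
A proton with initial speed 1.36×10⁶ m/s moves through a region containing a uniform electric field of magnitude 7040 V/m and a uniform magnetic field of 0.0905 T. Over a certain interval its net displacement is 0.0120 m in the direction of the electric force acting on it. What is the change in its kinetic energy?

The magnetic force is always ⟂ v and does no work; only the electric force changes KE.
ΔKE = F_E · d = |q|E d = (1.602×10⁻¹⁹)(7040)(0.0120) ≈ 1.35×10⁻¹⁷ J.

ΔKE ≈ 1.35×10⁻¹⁷ J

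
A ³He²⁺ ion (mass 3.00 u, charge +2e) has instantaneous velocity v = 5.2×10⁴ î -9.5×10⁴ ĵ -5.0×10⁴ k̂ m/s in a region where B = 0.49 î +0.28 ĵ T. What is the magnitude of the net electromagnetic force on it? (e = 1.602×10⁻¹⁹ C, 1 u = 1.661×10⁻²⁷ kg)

|F| ≈ 2.16×10⁻¹⁴ N

v×B = (1.40×10⁴, -2.45×10⁴, 6.11×10⁴) N/C.
F = q v×B = (3.204×10⁻¹⁹ C)·(1.40×10⁴, -2.45×10⁴, 6.11×10⁴) = (4.49×10⁻¹⁵, -7.85×10⁻¹⁵, 1.96×10⁻¹⁴) N.
|F| = 2.16×10⁻¹⁴ N.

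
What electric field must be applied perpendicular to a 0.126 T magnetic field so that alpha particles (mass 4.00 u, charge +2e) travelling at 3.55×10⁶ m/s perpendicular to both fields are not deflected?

E = 4.47×10⁵ V/m

For straight-line motion qE = qvB, so E = vB.
E = 3.55×10⁶ × 0.126 = 4.47×10⁵ V/m.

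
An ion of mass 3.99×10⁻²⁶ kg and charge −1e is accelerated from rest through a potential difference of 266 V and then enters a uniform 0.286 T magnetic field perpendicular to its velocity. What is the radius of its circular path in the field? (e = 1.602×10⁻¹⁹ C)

Acceleration: |q|V = ½mv² ⇒ v = √(2|q|V/m) = √(2·1.602×10⁻¹⁹·266/3.99×10⁻²⁶) ≈ 4.622×10⁴ m/s.
In the field: r = mv/(|q|B) = (3.99×10⁻²⁶)(4.622×10⁴)/((1.602×10⁻¹⁹)(0.286)) ≈ 0.0402 m.

r ≈ 0.0402 m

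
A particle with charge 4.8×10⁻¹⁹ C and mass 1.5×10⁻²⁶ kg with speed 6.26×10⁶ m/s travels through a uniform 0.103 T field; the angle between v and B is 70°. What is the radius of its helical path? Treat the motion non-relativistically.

r ≈ 1.78 m

v⊥ = v sinθ = 6.26×10⁶·sin70° ≈ 5.882×10⁶ m/s.
r = m v⊥/(|q|B) = (1.5×10⁻²⁶)(5.882×10⁶)/((4.8×10⁻¹⁹)(0.103)) ≈ 1.78 m.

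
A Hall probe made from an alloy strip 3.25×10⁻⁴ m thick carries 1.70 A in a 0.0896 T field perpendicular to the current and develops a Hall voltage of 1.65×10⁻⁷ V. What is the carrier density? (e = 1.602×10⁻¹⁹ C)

n ≈ 1.77×10²⁸ m⁻³

From V_H = IB/(n e t), n = IB/(V_H e t).
n = (1.70)(0.0896)/((1.65×10⁻⁷)(1.602×10⁻¹⁹)(3.25×10⁻⁴)) ≈ 1.77×10²⁸ m⁻³.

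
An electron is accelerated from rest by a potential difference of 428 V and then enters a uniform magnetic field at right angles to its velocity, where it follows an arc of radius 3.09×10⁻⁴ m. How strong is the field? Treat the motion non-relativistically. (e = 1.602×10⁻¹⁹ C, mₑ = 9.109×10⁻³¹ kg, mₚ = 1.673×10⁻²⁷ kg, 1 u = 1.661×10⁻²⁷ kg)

B ≈ 0.226 T

v = √(2|q|V/m) = √(2·1.602×10⁻¹⁹·428/9.109×10⁻³¹) ≈ 1.227×10⁷ m/s.
B = mv/(|q|r) = (9.109×10⁻³¹)(1.227×10⁷)/((1.602×10⁻¹⁹)(3.09×10⁻⁴)) ≈ 0.226 T.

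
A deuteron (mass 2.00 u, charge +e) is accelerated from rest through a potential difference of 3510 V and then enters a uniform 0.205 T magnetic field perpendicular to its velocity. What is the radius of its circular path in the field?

Acceleration: |q|V = ½mv² ⇒ v = √(2|q|V/m) = √(2·1.602×10⁻¹⁹·3510/3.322×10⁻²⁷) ≈ 5.818×10⁵ m/s.
In the field: r = mv/(|q|B) = (3.322×10⁻²⁷)(5.818×10⁵)/((1.602×10⁻¹⁹)(0.205)) ≈ 0.0589 m.

r ≈ 0.0589 m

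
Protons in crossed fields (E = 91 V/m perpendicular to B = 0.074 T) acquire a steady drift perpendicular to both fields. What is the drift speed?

The E×B drift speed is v_d = E/B.
v_d = 91/0.074 = 1200 m/s.

v_d ≈ 1200 m/s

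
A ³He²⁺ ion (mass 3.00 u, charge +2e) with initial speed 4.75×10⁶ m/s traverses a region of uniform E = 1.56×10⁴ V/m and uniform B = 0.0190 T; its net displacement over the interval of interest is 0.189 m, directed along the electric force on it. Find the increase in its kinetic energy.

ΔKE ≈ 9.45×10⁻¹⁶ J

The magnetic force is always ⟂ v and does no work; only the electric force changes KE.
ΔKE = F_E · d = |q|E d = (3.204×10⁻¹⁹)(1.56×10⁴)(0.189) ≈ 9.45×10⁻¹⁶ J.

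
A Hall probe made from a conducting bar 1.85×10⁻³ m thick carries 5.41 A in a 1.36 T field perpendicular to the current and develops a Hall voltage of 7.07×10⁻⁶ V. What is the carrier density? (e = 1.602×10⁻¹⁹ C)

From V_H = IB/(n e t), n = IB/(V_H e t).
n = (5.41)(1.36)/((7.07×10⁻⁶)(1.602×10⁻¹⁹)(1.85×10⁻³)) ≈ 3.51×10²⁷ m⁻³.

n ≈ 3.51×10²⁷ m⁻³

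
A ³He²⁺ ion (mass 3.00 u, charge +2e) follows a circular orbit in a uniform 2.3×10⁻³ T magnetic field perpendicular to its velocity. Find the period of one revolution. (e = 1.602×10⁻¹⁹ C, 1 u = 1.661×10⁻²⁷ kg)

The cyclotron period depends only on m, q, B: T = 2πm/(|q|B).
T = 2π(4.983×10⁻²⁷)/((3.204×10⁻¹⁹)(2.3×10⁻³)) ≈ 4.2×10⁻⁵ s.

T ≈ 4.2×10⁻⁵ s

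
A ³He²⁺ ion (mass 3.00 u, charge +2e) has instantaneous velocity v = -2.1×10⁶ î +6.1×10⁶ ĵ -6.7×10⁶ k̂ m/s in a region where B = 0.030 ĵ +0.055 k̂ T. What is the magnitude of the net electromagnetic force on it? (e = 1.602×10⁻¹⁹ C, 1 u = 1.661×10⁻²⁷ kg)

|F| ≈ 1.77×10⁻¹³ N

v×B = (5.36×10⁵, 1.16×10⁵, -6.30×10⁴) N/C.
F = q v×B = (3.204×10⁻¹⁹ C)·(5.36×10⁵, 1.16×10⁵, -6.30×10⁴) = (1.72×10⁻¹³, 3.70×10⁻¹⁴, -2.02×10⁻¹⁴) N.
|F| = 1.77×10⁻¹³ N.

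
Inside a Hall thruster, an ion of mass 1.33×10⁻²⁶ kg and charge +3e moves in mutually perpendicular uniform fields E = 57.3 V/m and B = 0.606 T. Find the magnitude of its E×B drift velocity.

In crossed fields the guiding centre drifts at v_d = |E×B|/B² = E/B, independent of charge and mass.
v_d = 57.3/0.606 = 94.6 m/s.

v_d ≈ 94.6 m/s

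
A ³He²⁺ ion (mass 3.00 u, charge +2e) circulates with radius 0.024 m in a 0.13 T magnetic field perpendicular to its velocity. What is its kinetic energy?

v = |q|Br/m, then KE = ½mv² = (qBr)²/(2m).
v = (3.204×10⁻¹⁹)(0.13)(0.024)/4.983×10⁻²⁷ ≈ 2.006×10⁵ m/s.
KE = ½(4.983×10⁻²⁷)(2.006×10⁵)² ≈ 1.0×10⁻¹⁶ J = 630 eV.

KE ≈ 630 eV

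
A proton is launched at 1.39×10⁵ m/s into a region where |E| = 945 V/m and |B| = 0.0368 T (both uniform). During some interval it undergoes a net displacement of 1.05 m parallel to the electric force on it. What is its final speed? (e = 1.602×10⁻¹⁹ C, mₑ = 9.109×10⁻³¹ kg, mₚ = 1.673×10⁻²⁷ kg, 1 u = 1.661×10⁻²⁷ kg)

v_f ≈ 4.58×10⁵ m/s

B does no work; ΔKE = |q|E d.
½mv_f² = ½mv₀² + |q|Ed = ½(1.673×10⁻²⁷)(1.39×10⁵)² + (1.602×10⁻¹⁹)(945)(1.05) ≈ 1.616×10⁻¹⁷ J + 1.590×10⁻¹⁶ J ≈ 1.751×10⁻¹⁶ J.
v_f = √(2·1.751×10⁻¹⁶/1.673×10⁻²⁷) ≈ 4.58×10⁵ m/s.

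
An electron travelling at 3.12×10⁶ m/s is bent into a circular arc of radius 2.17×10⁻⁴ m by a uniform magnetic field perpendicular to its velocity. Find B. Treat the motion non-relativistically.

From |q|vB = mv²/r, B = mv/(|q|r).
B = (9.109×10⁻³¹)(3.12×10⁶)/((1.602×10⁻¹⁹)(2.17×10⁻⁴)) ≈ 0.0818 T.

B ≈ 0.0818 T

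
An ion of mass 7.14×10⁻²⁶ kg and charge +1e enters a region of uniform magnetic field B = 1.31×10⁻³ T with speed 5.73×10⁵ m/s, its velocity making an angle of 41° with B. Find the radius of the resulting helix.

v⊥ = v sinθ = 5.73×10⁵·sin41° ≈ 3.759×10⁵ m/s.
r = m v⊥/(|q|B) = (7.14×10⁻²⁶)(3.759×10⁵)/((1.602×10⁻¹⁹)(1.31×10⁻³)) ≈ 128 m.

r ≈ 128 m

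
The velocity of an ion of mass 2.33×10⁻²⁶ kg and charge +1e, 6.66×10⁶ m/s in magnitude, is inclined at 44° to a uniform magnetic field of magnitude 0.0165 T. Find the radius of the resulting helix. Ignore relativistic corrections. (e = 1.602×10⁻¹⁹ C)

v⊥ = v sinθ = 6.66×10⁶·sin44° ≈ 4.626×10⁶ m/s.
r = m v⊥/(|q|B) = (2.33×10⁻²⁶)(4.626×10⁶)/((1.602×10⁻¹⁹)(0.0165)) ≈ 40.8 m.

r ≈ 40.8 m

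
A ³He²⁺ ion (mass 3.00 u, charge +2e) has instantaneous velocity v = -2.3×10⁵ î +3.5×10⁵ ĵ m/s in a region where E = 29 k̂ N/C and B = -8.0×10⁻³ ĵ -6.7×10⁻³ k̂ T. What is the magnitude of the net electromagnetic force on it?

|F| ≈ 1.08×10⁻¹⁵ N

v×B = (-2340, -1540, 1840) N/C.
E + v×B = (-2340, -1540, 1870) N/C.
F = q(E + v×B) = (3.204×10⁻¹⁹ C)·(-2340, -1540, 1870) = (-7.51×10⁻¹⁶, -4.94×10⁻¹⁶, 5.99×10⁻¹⁶) N.
|F| = 1.08×10⁻¹⁵ N.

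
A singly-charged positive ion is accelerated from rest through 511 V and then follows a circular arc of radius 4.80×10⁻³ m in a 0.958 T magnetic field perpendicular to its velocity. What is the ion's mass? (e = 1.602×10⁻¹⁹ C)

Combine |q|V = ½mv² and r = mv/(|q|B): eliminate v to get m = qB²r²/(2V).
m = (1.602×10⁻¹⁹)(0.958)²(4.80×10⁻³)²/(2·511) ≈ 3.31×10⁻²⁷ kg.

m ≈ 3.31×10⁻²⁷ kg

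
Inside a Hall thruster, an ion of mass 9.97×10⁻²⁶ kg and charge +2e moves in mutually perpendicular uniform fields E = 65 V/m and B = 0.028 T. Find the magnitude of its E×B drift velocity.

v_d ≈ 2300 m/s

The E×B drift speed is v_d = E/B.
v_d = 65/0.028 = 2300 m/s.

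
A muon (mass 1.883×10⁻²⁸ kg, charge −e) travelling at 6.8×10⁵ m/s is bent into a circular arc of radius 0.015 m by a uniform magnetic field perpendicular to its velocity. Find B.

B ≈ 0.053 T

From |q|vB = mv²/r, B = mv/(|q|r).
B = (1.883×10⁻²⁸)(6.8×10⁵)/((1.602×10⁻¹⁹)(0.015)) ≈ 0.053 T.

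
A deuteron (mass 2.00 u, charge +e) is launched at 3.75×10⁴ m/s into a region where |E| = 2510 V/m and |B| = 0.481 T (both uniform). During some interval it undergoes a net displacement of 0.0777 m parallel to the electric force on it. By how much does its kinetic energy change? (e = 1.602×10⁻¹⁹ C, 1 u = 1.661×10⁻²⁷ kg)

The magnetic force is always ⟂ v and does no work; only the electric force changes KE.
ΔKE = F_E · d = |q|E d = (1.602×10⁻¹⁹)(2510)(0.0777) ≈ 3.12×10⁻¹⁷ J.

ΔKE ≈ 3.12×10⁻¹⁷ J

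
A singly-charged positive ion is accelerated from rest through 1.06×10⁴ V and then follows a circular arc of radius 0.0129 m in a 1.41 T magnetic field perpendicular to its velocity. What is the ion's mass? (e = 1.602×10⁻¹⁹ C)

Combine |q|V = ½mv² and r = mv/(|q|B): eliminate v to get m = qB²r²/(2V).
m = (1.602×10⁻¹⁹)(1.41)²(0.0129)²/(2·1.06×10⁴) ≈ 2.50×10⁻²⁷ kg.

m ≈ 2.50×10⁻²⁷ kg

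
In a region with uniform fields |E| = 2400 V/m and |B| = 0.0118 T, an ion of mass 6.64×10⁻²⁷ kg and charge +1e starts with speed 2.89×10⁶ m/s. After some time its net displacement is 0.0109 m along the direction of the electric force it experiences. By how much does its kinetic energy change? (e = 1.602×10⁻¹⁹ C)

ΔKE ≈ 4.19×10⁻¹⁸ J

The magnetic force is always ⟂ v and does no work; only the electric force changes KE.
ΔKE = F_E · d = |q|E d = (1.602×10⁻¹⁹)(2400)(0.0109) ≈ 4.19×10⁻¹⁸ J.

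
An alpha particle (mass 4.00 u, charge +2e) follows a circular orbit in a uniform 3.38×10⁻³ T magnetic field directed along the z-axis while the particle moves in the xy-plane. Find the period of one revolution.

The cyclotron period depends only on m, q, B: T = 2πm/(|q|B).
T = 2π(6.644×10⁻²⁷)/((3.204×10⁻¹⁹)(3.38×10⁻³)) ≈ 3.85×10⁻⁵ s.

T ≈ 3.85×10⁻⁵ s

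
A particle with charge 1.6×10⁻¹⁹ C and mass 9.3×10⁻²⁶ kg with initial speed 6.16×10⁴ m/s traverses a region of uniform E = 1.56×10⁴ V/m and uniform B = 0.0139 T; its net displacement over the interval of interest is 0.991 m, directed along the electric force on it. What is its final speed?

B does no work; ΔKE = |q|E d.
½mv_f² = ½mv₀² + |q|Ed = ½(9.3×10⁻²⁶)(6.16×10⁴)² + (1.6×10⁻¹⁹)(1.56×10⁴)(0.991) ≈ 1.764×10⁻¹⁶ J + 2.474×10⁻¹⁵ J ≈ 2.650×10⁻¹⁵ J.
v_f = √(2·2.650×10⁻¹⁵/9.3×10⁻²⁶) ≈ 2.39×10⁵ m/s.

v_f ≈ 2.39×10⁵ m/s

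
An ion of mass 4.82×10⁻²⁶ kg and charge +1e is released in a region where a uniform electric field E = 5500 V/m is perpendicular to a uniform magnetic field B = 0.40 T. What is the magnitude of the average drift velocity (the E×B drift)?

v_d ≈ 1.4×10⁴ m/s

The E×B drift speed is v_d = E/B.
v_d = 5500/0.40 = 1.4×10⁴ m/s.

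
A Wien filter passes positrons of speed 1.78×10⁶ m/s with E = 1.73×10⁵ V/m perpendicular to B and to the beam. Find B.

Balance of forces in the selector: qE = qvB ⇒ B = E/v.
B = 1.73×10⁵/1.78×10⁶ = 0.0972 T.

B = 0.0972 T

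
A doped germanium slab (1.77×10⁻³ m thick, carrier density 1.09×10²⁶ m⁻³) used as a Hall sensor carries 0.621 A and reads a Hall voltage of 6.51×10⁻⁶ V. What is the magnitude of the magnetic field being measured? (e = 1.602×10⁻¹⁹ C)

B ≈ 0.324 T

From V_H = IB/(n e t), B = V_H n e t / I.
B = (6.51×10⁻⁶)(1.09×10²⁶)(1.602×10⁻¹⁹)(1.77×10⁻³)/0.621 ≈ 0.324 T.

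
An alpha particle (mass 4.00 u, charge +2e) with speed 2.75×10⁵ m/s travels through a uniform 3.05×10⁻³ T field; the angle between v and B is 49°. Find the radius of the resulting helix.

r ≈ 1.41 m

v⊥ = v sinθ = 2.75×10⁵·sin49° ≈ 2.075×10⁵ m/s.
r = m v⊥/(|q|B) = (6.644×10⁻²⁷)(2.075×10⁵)/((3.204×10⁻¹⁹)(3.05×10⁻³)) ≈ 1.41 m.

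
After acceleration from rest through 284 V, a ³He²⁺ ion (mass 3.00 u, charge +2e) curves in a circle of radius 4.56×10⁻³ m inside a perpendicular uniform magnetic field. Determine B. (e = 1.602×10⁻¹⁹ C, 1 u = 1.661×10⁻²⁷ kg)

v = √(2|q|V/m) = √(2·3.204×10⁻¹⁹·284/4.983×10⁻²⁷) ≈ 1.911×10⁵ m/s.
B = mv/(|q|r) = (4.983×10⁻²⁷)(1.911×10⁵)/((3.204×10⁻¹⁹)(4.56×10⁻³)) ≈ 0.652 T.

B ≈ 0.652 T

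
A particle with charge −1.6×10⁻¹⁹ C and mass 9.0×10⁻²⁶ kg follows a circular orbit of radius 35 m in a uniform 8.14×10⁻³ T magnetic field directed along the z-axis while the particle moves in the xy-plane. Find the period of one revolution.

The cyclotron period depends only on m, q, B: T = 2πm/(|q|B).
T = 2π(9.0×10⁻²⁶)/((1.6×10⁻¹⁹)(8.14×10⁻³)) ≈ 4.34×10⁻⁴ s.

T ≈ 4.34×10⁻⁴ s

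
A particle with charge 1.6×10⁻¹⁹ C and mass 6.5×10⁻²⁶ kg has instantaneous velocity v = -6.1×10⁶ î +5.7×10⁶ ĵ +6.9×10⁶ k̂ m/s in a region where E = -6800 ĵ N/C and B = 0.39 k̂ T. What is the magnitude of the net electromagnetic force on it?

v×B = (2.22×10⁶, 2.38×10⁶, 0) N/C.
E + v×B = (2.22×10⁶, 2.37×10⁶, 0) N/C.
F = q(E + v×B) = (1.6×10⁻¹⁹ C)·(2.22×10⁶, 2.37×10⁶, 0) = (3.56×10⁻¹³, 3.80×10⁻¹³, 0) N.
|F| = 5.20×10⁻¹³ N.

|F| ≈ 5.20×10⁻¹³ N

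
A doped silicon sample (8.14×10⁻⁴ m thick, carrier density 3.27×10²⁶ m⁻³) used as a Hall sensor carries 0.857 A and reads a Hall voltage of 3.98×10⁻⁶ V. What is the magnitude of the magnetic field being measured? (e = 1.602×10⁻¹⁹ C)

B ≈ 0.198 T

From V_H = IB/(n e t), B = V_H n e t / I.
B = (3.98×10⁻⁶)(3.27×10²⁶)(1.602×10⁻¹⁹)(8.14×10⁻⁴)/0.857 ≈ 0.198 T.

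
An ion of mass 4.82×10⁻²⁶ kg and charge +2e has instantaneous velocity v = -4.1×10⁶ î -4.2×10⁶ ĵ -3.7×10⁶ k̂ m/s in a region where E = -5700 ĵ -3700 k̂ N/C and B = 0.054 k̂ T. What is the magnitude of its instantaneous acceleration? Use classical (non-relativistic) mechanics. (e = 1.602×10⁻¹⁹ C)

|a| ≈ 2.08×10¹² m/s²

v×B = (-2.27×10⁵, 2.21×10⁵, 0) N/C.
E + v×B = (-2.27×10⁵, 2.16×10⁵, -3700) N/C.
F = q(E + v×B) = (3.204×10⁻¹⁹ C)·(-2.27×10⁵, 2.16×10⁵, -3700) = (-7.27×10⁻¹⁴, 6.91×10⁻¹⁴, -1.19×10⁻¹⁵) N.
|a| = |F|/m = 1.003×10⁻¹³/4.82×10⁻²⁶ ≈ 2.08×10¹² m/s².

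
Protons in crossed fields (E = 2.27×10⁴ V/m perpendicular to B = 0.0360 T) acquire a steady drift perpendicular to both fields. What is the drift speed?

v_d ≈ 6.31×10⁵ m/s

The steady drift has the magnetic force balancing the electric force, so v_d = E/B.
v_d = 2.27×10⁴/0.0360 = 6.31×10⁵ m/s.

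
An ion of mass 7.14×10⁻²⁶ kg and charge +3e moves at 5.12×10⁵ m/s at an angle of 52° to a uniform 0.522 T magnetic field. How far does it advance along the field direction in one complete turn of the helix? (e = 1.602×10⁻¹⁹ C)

p ≈ 0.564 m

v∥ = v cosθ = 5.12×10⁵·cos52° ≈ 3.152×10⁵ m/s.
T = 2πm/(|q|B) = 2π(7.14×10⁻²⁶)/((4.806×10⁻¹⁹)(0.522)) ≈ 1.788×10⁻⁶ s.
pitch = v∥ T = (3.152×10⁵)(1.788×10⁻⁶) ≈ 0.564 m.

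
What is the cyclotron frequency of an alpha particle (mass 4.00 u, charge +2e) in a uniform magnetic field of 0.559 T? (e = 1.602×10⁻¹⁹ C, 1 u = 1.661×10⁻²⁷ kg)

f ≈ 4.29×10⁶ Hz

f = |q|B/(2πm).
f = (3.204×10⁻¹⁹)(0.559)/(2π·6.644×10⁻²⁷) ≈ 4.29×10⁶ Hz.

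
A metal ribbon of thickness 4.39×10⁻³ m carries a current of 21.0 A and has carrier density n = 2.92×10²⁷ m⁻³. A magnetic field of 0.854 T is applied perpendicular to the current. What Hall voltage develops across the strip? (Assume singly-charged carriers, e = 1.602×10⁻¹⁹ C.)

V_H = IB/(n e t).
V_H = (21.0)(0.854)/((2.92×10²⁷)(1.602×10⁻¹⁹)(4.39×10⁻³)) ≈ 8.73×10⁻⁶ V.

V_H ≈ 8.73×10⁻⁶ V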